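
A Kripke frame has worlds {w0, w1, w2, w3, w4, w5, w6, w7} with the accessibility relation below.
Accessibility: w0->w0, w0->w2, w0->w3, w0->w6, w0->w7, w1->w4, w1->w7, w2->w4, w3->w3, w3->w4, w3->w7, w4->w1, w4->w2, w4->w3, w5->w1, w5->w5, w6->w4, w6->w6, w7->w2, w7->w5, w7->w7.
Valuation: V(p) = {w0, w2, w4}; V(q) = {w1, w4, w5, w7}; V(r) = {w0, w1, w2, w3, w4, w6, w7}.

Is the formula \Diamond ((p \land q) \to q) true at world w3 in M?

At w3: \Diamond ((p \land q) \to q) requires (p \land q) \to q at some successor in {w3, w4, w7}.
  (p \land q) \to q holds at w3, so \Diamond ((p \land q) \to q) is true at w3.

Yes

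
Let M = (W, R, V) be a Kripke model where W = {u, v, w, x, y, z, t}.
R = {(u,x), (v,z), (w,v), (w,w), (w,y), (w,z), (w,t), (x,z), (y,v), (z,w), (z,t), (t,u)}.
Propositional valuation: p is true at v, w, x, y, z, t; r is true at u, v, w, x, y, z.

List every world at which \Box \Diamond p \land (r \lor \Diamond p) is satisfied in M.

Let φ = \Box \Diamond p \land (r \lor \Diamond p). Evaluate φ at each world:
  u (successors {x}): φ is true.
  v (successors {z}): φ is true.
  w (successors {v, w, y, z, t}): φ is false.
  x (successors {z}): φ is true.
  y (successors {v}): φ is true.
  z (successors {w, t}): φ is false.
  t (successors {u}): φ is false.
For instance, at t:
  At t: \Box \Diamond p is true, r \lor \Diamond p is false, so \Box \Diamond p \land (r \lor \Diamond p) is false.
    At t: \Box \Diamond p requires \Diamond p at every successor {u}.
      At u: \Diamond p is true.
    So \Box \Diamond p is true at t.
    At t: r is false, \Diamond p is false, so r \lor \Diamond p is false.
      At t: \Diamond p requires p at some successor in {u}.
        At u: p is false.
      So \Diamond p is false at t.
Satisfying worlds: {u, v, x, y}

u, v, x, y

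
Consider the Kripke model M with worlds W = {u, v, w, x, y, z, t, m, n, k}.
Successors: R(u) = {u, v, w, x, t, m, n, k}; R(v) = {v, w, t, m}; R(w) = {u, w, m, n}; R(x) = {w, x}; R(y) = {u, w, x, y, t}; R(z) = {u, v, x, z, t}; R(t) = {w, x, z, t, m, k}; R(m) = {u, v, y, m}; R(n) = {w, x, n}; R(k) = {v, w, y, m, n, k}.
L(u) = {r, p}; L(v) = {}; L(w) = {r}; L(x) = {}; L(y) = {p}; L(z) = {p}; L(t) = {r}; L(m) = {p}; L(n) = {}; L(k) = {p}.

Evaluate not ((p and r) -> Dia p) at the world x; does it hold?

At x: (p and r) -> Dia p is true, so not ((p and r) -> Dia p) is false.
  At x: p and r is false, Dia p is false, so (p and r) -> Dia p is true.
    At x: Dia p requires p at some successor in {w, x}.
      At w: p is false.
      At x: p is false.
    So Dia p is false at x.

No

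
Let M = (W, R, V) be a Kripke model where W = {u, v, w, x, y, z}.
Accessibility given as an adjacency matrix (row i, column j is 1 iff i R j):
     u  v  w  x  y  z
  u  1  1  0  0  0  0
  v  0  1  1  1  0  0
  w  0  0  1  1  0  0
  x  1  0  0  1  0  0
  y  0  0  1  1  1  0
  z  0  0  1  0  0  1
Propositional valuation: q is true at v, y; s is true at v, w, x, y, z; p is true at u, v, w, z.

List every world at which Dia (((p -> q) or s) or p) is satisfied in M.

Let φ = Dia (((p -> q) or s) or p). Evaluate φ at each world:
  u (successors {u, v}): φ is true.
  v (successors {v, w, x}): φ is true.
  w (successors {w, x}): φ is true.
  x (successors {u, x}): φ is true.
  y (successors {w, x, y}): φ is true.
  z (successors {w, z}): φ is true.
For instance, at z:
  At z: Dia (((p -> q) or s) or p) requires ((p -> q) or s) or p at some successor in {w, z}.
    ((p -> q) or s) or p holds at w, so Dia (((p -> q) or s) or p) is true at z.
Satisfying worlds: {u, v, w, x, y, z}

u, v, w, x, y, z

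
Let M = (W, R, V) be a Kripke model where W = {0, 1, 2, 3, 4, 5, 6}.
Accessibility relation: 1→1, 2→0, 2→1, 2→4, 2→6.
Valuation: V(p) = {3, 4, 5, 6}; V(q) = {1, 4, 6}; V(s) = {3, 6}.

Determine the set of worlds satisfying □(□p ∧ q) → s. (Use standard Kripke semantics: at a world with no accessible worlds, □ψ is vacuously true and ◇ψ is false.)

Recall that □ψ holds at a world iff ψ holds at every accessible world, and ◇ψ holds iff ψ holds at some accessible world.
Let φ = □(□p ∧ q) → s. Evaluate φ at each world:
  0 (successors ∅): φ is false.
  1 (successors {1}): φ is true.
  2 (successors {0, 1, 4, 6}): φ is true.
  3 (successors ∅): φ is true.
  4 (successors ∅): φ is false.
  5 (successors ∅): φ is false.
  6 (successors ∅): φ is true.
For instance, at 1:
  At 1: □(□p ∧ q) is false, s is false, so □(□p ∧ q) → s is true.
    At 1: □(□p ∧ q) requires □p ∧ q at every successor {1}.
      □p ∧ q fails at 1, so □(□p ∧ q) is false at 1.
Satisfying worlds: {1, 2, 3, 6}

1, 2, 3, 6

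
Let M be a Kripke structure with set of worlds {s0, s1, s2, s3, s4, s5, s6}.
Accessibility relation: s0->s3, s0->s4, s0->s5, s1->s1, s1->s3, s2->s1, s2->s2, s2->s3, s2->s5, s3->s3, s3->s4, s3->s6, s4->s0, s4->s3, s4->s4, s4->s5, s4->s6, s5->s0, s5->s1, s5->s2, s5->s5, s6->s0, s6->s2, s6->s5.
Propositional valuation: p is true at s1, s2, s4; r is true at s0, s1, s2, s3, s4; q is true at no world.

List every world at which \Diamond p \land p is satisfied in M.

s1, s2, s4

Let φ = \Diamond p \land p. Evaluate φ at each world:
  s0 (successors {s3, s4, s5}): φ is false.
  s1 (successors {s1, s3}): φ is true.
  s2 (successors {s1, s2, s3, s5}): φ is true.
  s3 (successors {s3, s4, s6}): φ is false.
  s4 (successors {s0, s3, s4, s5, s6}): φ is true.
  s5 (successors {s0, s1, s2, s5}): φ is false.
  s6 (successors {s0, s2, s5}): φ is false.
For instance, at s6:
  At s6: \Diamond p is true, p is false, so \Diamond p \land p is false.
    At s6: \Diamond p requires p at some successor in {s0, s2, s5}.
      p holds at s2, so \Diamond p is true at s6.
Satisfying worlds: {s1, s2, s4}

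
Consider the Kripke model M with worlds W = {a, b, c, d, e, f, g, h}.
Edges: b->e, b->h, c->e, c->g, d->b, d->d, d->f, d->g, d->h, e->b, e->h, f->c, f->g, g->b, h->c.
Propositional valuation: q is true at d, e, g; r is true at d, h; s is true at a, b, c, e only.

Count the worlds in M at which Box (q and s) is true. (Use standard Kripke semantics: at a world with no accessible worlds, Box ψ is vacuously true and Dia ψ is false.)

Let φ = Box (q and s). Evaluate φ at each world:
  a (successors ∅): φ is true.
  b (successors {e, h}): φ is false.
  c (successors {e, g}): φ is false.
  d (successors {b, d, f, g, h}): φ is false.
  e (successors {b, h}): φ is false.
  f (successors {c, g}): φ is false.
  g (successors {b}): φ is false.
  h (successors {c}): φ is false.
For instance, at f:
  At f: Box (q and s) requires q and s at every successor {c, g}.
    q and s fails at c, so Box (q and s) is false at f.
Satisfying worlds: {a}

1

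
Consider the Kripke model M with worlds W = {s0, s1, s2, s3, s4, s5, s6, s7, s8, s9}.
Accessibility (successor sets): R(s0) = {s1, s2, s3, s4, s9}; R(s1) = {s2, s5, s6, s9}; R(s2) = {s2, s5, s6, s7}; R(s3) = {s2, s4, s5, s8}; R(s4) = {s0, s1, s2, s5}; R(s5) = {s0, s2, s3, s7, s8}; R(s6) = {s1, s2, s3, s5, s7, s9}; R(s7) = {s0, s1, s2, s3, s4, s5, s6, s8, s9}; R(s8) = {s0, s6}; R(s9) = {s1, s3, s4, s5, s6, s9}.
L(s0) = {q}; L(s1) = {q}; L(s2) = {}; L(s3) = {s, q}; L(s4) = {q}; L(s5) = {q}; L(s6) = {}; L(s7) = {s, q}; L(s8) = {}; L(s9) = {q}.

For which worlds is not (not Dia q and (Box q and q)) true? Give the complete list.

s0, s1, s2, s3, s4, s5, s6, s7, s8, s9

Let φ = not (not Dia q and (Box q and q)). Evaluate φ at each world:
  s0 (successors {s1, s2, s3, s4, s9}): φ is true.
  s1 (successors {s2, s5, s6, s9}): φ is true.
  s2 (successors {s2, s5, s6, s7}): φ is true.
  s3 (successors {s2, s4, s5, s8}): φ is true.
  s4 (successors {s0, s1, s2, s5}): φ is true.
  s5 (successors {s0, s2, s3, s7, s8}): φ is true.
  s6 (successors {s1, s2, s3, s5, s7, s9}): φ is true.
  s7 (successors {s0, s1, s2, s3, s4, s5, s6, s8, s9}): φ is true.
  s8 (successors {s0, s6}): φ is true.
  s9 (successors {s1, s3, s4, s5, s6, s9}): φ is true.
For instance, at s5:
  At s5: not Dia q and (Box q and q) is false, so not (not Dia q and (Box q and q)) is true.
    At s5: not Dia q is false, Box q and q is false, so not Dia q and (Box q and q) is false.
      At s5: Dia q is true, so not Dia q is false.
      At s5: Box q is false, q is true, so Box q and q is false.
Satisfying worlds: {s0, s1, s2, s3, s4, s5, s6, s7, s8, s9}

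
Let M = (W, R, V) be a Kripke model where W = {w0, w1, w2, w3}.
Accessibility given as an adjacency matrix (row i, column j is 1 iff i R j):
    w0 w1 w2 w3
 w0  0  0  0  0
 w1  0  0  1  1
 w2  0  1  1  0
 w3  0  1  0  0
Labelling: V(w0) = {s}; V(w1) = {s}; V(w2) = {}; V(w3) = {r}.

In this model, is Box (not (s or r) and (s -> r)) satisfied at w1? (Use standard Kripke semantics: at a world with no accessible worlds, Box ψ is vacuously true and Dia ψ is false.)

No

Recall that Box ψ holds at a world iff ψ holds at every accessible world, and Dia ψ holds iff ψ holds at some accessible world.
At w1: Box (not (s or r) and (s -> r)) requires not (s or r) and (s -> r) at every successor {w2, w3}.
  not (s or r) and (s -> r) fails at w3, so Box (not (s or r) and (s -> r)) is false at w1.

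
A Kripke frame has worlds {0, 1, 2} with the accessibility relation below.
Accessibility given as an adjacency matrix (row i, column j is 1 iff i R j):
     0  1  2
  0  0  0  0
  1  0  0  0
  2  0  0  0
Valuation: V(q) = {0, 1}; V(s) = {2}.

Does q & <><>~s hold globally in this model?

No

Let φ = q & <><>~s. Evaluate φ at each world:
  0 (successors ∅): φ is false.
  1 (successors ∅): φ is false.
  2 (successors ∅): φ is false.
Detail at 0 (counterexample):
  At 0: q is true, <><>~s is false, so q & <><>~s is false.
    At 0: no accessible worlds, so <><>~s is false.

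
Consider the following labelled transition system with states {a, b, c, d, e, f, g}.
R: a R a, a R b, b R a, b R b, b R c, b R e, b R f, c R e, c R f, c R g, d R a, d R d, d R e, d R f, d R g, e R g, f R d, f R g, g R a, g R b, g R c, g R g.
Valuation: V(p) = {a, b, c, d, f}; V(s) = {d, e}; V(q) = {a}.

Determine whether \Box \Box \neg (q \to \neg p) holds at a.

At a: \Box \Box \neg (q \to \neg p) requires \Box \neg (q \to \neg p) at every successor {a, b}.
  \Box \neg (q \to \neg p) fails at a, so \Box \Box \neg (q \to \neg p) is false at a.
    At a: \Box \neg (q \to \neg p) requires \neg (q \to \neg p) at every successor {a, b}.
      \neg (q \to \neg p) fails at b, so \Box \neg (q \to \neg p) is false at a.

No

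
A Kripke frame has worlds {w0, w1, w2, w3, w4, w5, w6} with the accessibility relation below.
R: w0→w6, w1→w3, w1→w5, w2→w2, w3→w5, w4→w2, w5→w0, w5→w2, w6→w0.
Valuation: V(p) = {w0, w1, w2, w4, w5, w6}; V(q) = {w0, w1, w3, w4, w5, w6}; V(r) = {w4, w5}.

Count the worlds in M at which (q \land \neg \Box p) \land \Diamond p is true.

1

Let φ = (q \land \neg \Box p) \land \Diamond p. Evaluate φ at each world:
  w0 (successors {w6}): φ is false.
  w1 (successors {w3, w5}): φ is true.
  w2 (successors {w2}): φ is false.
  w3 (successors {w5}): φ is false.
  w4 (successors {w2}): φ is false.
  w5 (successors {w0, w2}): φ is false.
  w6 (successors {w0}): φ is false.
For instance, at w2:
  At w2: q \land \neg \Box p is false, \Diamond p is true, so (q \land \neg \Box p) \land \Diamond p is false.
    At w2: q is false, \neg \Box p is false, so q \land \neg \Box p is false.
      At w2: \Box p is true, so \neg \Box p is false.
    At w2: \Diamond p requires p at some successor in {w2}.
      p holds at w2, so \Diamond p is true at w2.
Satisfying worlds: {w1}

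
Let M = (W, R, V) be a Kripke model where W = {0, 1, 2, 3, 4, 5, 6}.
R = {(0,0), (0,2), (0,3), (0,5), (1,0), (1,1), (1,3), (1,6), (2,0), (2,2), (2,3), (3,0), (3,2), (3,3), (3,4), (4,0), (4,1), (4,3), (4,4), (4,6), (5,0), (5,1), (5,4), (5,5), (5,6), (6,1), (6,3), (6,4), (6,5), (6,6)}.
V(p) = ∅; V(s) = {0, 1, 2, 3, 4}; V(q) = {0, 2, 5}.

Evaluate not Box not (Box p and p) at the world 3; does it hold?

At 3: Box not (Box p and p) is true, so not Box not (Box p and p) is false.
  At 3: Box not (Box p and p) requires not (Box p and p) at every successor {0, 2, 3, 4}.
    At 0: not (Box p and p) is true.
    At 2: not (Box p and p) is true.
    At 3: not (Box p and p) is true.
    At 4: not (Box p and p) is true.
  So Box not (Box p and p) is true at 3.

No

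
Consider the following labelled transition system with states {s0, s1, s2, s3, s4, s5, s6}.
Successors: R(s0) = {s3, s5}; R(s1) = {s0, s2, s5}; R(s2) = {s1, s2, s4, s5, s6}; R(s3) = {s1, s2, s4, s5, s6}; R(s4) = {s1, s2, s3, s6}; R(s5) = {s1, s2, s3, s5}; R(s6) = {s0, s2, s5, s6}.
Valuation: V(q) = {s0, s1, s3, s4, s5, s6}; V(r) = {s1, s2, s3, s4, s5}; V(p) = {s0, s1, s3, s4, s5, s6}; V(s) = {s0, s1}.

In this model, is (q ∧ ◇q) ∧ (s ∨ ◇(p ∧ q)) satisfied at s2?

At s2: q ∧ ◇q is false, s ∨ ◇(p ∧ q) is true, so (q ∧ ◇q) ∧ (s ∨ ◇(p ∧ q)) is false.
  At s2: q is false, ◇q is true, so q ∧ ◇q is false.
    At s2: ◇q requires q at some successor in {s1, s2, s4, s5, s6}.
      q holds at s1, so ◇q is true at s2.
  At s2: s is false, ◇(p ∧ q) is true, so s ∨ ◇(p ∧ q) is true.
    At s2: ◇(p ∧ q) requires p ∧ q at some successor in {s1, s2, s4, s5, s6}.
      p ∧ q holds at s1, so ◇(p ∧ q) is true at s2.

No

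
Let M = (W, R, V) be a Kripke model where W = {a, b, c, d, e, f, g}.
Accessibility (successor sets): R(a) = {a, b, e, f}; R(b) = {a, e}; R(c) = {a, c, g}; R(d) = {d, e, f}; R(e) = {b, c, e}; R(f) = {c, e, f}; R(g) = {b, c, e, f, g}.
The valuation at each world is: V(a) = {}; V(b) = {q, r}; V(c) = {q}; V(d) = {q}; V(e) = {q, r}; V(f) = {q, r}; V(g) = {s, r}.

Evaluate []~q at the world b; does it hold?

No

At b: []~q requires ~q at every successor {a, e}.
  ~q fails at e, so []~q is false at b.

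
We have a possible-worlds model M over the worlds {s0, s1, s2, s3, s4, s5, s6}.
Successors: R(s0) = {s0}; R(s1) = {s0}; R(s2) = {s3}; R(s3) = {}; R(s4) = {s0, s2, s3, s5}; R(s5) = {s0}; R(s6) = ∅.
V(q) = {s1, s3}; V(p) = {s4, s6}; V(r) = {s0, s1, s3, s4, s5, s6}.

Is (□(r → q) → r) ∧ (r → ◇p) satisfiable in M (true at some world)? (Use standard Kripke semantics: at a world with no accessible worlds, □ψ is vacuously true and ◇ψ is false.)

No

Let φ = (□(r → q) → r) ∧ (r → ◇p). Evaluate φ at each world:
  s0 (successors {s0}): φ is false.
  s1 (successors {s0}): φ is false.
  s2 (successors {s3}): φ is false.
  s3 (successors ∅): φ is false.
  s4 (successors {s0, s2, s3, s5}): φ is false.
  s5 (successors {s0}): φ is false.
  s6 (successors ∅): φ is false.
For instance, at s5:
  At s5: □(r → q) → r is true, r → ◇p is false, so (□(r → q) → r) ∧ (r → ◇p) is false.
    At s5: □(r → q) is false, r is true, so □(r → q) → r is true.
      At s5: □(r → q) requires r → q at every successor {s0}.
        r → q fails at s0, so □(r → q) is false at s5.
    At s5: r is true, ◇p is false, so r → ◇p is false.
      At s5: ◇p requires p at some successor in {s0}.
        At s0: p is false.
      So ◇p is false at s5.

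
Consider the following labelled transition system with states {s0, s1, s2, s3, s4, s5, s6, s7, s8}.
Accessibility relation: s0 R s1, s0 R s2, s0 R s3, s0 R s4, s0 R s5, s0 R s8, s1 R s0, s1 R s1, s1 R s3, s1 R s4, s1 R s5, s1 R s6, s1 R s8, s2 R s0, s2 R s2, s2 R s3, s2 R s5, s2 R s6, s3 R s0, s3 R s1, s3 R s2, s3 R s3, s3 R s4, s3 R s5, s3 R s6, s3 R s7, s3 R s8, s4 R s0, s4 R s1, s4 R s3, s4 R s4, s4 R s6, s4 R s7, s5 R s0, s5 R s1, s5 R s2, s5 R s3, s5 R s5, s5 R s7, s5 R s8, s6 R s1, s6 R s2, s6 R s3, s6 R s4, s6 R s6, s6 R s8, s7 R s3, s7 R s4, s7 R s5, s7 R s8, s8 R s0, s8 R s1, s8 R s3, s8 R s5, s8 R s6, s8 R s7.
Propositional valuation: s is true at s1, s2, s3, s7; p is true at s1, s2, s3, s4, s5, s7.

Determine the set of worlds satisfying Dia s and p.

s1, s2, s3, s4, s5, s7

Let φ = Dia s and p. Evaluate φ at each world:
  s0 (successors {s1, s2, s3, s4, s5, s8}): φ is false.
  s1 (successors {s0, s1, s3, s4, s5, s6, s8}): φ is true.
  s2 (successors {s0, s2, s3, s5, s6}): φ is true.
  s3 (successors {s0, s1, s2, s3, s4, s5, s6, s7, s8}): φ is true.
  s4 (successors {s0, s1, s3, s4, s6, s7}): φ is true.
  s5 (successors {s0, s1, s2, s3, s5, s7, s8}): φ is true.
  s6 (successors {s1, s2, s3, s4, s6, s8}): φ is false.
  s7 (successors {s3, s4, s5, s8}): φ is true.
  s8 (successors {s0, s1, s3, s5, s6, s7}): φ is false.
For instance, at s5:
  At s5: Dia s is true, p is true, so Dia s and p is true.
    At s5: Dia s requires s at some successor in {s0, s1, s2, s3, s5, s7, s8}.
      s holds at s1, so Dia s is true at s5.
Satisfying worlds: {s1, s2, s3, s4, s5, s7}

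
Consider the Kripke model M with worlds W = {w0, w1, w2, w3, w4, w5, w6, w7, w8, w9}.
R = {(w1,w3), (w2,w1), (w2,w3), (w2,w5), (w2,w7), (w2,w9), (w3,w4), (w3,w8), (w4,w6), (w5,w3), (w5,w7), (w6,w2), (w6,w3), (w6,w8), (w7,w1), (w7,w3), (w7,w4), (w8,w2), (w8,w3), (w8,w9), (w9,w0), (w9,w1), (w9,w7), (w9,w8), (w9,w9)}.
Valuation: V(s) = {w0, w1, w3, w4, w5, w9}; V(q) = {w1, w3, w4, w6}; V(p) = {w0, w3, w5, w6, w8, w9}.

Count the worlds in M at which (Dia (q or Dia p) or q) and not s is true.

4

Let φ = (Dia (q or Dia p) or q) and not s. Evaluate φ at each world:
  w0 (successors ∅): φ is false.
  w1 (successors {w3}): φ is false.
  w2 (successors {w1, w3, w5, w7, w9}): φ is true.
  w3 (successors {w4, w8}): φ is false.
  w4 (successors {w6}): φ is false.
  w5 (successors {w3, w7}): φ is false.
  w6 (successors {w2, w3, w8}): φ is true.
  w7 (successors {w1, w3, w4}): φ is true.
  w8 (successors {w2, w3, w9}): φ is true.
  w9 (successors {w0, w1, w7, w8, w9}): φ is false.
For instance, at w2:
  At w2: Dia (q or Dia p) or q is true, not s is true, so (Dia (q or Dia p) or q) and not s is true.
    At w2: Dia (q or Dia p) is true, q is false, so Dia (q or Dia p) or q is true.
      At w2: Dia (q or Dia p) requires q or Dia p at some successor in {w1, w3, w5, w7, w9}.
        q or Dia p holds at w1, so Dia (q or Dia p) is true at w2.
Satisfying worlds: {w2, w6, w7, w8}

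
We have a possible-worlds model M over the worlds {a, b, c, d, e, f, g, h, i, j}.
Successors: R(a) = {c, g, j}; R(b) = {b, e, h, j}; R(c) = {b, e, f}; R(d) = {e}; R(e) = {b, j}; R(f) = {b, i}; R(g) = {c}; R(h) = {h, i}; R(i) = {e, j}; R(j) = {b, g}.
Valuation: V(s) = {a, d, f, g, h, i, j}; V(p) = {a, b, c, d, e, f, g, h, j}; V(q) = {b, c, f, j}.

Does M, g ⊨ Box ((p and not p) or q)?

At g: Box ((p and not p) or q) requires (p and not p) or q at every successor {c}.
  At c: (p and not p) or q is true.
So Box ((p and not p) or q) is true at g.

Yes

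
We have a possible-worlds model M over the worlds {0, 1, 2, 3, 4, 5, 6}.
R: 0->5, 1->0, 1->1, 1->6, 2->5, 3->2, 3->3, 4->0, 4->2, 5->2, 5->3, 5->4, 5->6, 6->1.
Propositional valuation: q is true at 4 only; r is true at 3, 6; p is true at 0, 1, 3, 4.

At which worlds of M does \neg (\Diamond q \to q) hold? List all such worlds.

Let φ = \neg (\Diamond q \to q). Evaluate φ at each world:
  0 (successors {5}): φ is false.
  1 (successors {0, 1, 6}): φ is false.
  2 (successors {5}): φ is false.
  3 (successors {2, 3}): φ is false.
  4 (successors {0, 2}): φ is false.
  5 (successors {2, 3, 4, 6}): φ is true.
  6 (successors {1}): φ is false.
For instance, at 3:
  At 3: \Diamond q \to q is true, so \neg (\Diamond q \to q) is false.
    At 3: \Diamond q is false, q is false, so \Diamond q \to q is true.
      At 3: \Diamond q requires q at some successor in {2, 3}.
        At 2: q is false.
        At 3: q is false.
      So \Diamond q is false at 3.
Satisfying worlds: {5}

5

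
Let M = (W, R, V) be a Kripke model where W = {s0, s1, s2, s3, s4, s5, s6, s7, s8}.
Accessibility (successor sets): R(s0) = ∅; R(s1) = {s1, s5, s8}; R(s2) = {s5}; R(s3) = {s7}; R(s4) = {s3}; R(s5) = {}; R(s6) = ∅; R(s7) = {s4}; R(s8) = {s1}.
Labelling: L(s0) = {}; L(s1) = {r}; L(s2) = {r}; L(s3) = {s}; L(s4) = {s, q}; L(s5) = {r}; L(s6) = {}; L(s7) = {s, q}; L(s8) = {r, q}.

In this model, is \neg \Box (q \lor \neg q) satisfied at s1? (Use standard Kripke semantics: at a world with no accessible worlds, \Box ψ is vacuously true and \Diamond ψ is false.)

No

Recall that \Box ψ holds at a world iff ψ holds at every accessible world, and \Diamond ψ holds iff ψ holds at some accessible world.
At s1: \Box (q \lor \neg q) is true, so \neg \Box (q \lor \neg q) is false.
  At s1: \Box (q \lor \neg q) requires q \lor \neg q at every successor {s1, s5, s8}.
    At s1: q \lor \neg q is true.
    At s5: q \lor \neg q is true.
    At s8: q \lor \neg q is true.
  So \Box (q \lor \neg q) is true at s1.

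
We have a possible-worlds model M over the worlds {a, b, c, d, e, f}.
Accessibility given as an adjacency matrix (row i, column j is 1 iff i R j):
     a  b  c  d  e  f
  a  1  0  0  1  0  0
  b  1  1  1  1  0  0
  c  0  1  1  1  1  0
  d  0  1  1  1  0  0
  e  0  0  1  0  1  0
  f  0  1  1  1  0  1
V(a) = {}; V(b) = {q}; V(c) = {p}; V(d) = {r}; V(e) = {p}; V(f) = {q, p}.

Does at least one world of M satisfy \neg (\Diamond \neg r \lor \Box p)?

No

Let φ = \neg (\Diamond \neg r \lor \Box p). Evaluate φ at each world:
  a (successors {a, d}): φ is false.
  b (successors {a, b, c, d}): φ is false.
  c (successors {b, c, d, e}): φ is false.
  d (successors {b, c, d}): φ is false.
  e (successors {c, e}): φ is false.
  f (successors {b, c, d, f}): φ is false.
For instance, at e:
  At e: \Diamond \neg r \lor \Box p is true, so \neg (\Diamond \neg r \lor \Box p) is false.
    At e: \Diamond \neg r is true, \Box p is true, so \Diamond \neg r \lor \Box p is true.
      At e: \Diamond \neg r requires \neg r at some successor in {c, e}.
        \neg r holds at c, so \Diamond \neg r is true at e.
      At e: \Box p requires p at every successor {c, e}.
        At c: p is true.
        At e: p is true.
      So \Box p is true at e.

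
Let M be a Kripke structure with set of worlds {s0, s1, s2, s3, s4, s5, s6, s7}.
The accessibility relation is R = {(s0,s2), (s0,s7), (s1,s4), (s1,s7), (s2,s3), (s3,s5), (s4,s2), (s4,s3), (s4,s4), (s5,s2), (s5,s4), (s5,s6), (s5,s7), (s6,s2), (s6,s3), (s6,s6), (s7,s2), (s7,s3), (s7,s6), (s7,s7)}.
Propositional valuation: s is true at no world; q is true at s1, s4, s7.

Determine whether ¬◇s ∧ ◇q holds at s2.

No

At s2: ¬◇s is true, ◇q is false, so ¬◇s ∧ ◇q is false.
  At s2: ◇s is false, so ¬◇s is true.
    At s2: ◇s requires s at some successor in {s3}.
      At s3: s is false.
    So ◇s is false at s2.
  At s2: ◇q requires q at some successor in {s3}.
    At s3: q is false.
  So ◇q is false at s2.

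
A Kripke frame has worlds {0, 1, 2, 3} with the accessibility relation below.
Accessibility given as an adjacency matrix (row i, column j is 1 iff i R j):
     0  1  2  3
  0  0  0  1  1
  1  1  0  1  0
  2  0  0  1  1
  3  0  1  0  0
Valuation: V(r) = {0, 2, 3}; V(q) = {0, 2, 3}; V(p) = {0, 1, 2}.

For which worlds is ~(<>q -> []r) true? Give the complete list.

Let φ = ~(<>q -> []r). Evaluate φ at each world:
  0 (successors {2, 3}): φ is false.
  1 (successors {0, 2}): φ is false.
  2 (successors {2, 3}): φ is false.
  3 (successors {1}): φ is false.
For instance, at 1:
  At 1: <>q -> []r is true, so ~(<>q -> []r) is false.
    At 1: <>q is true, []r is true, so <>q -> []r is true.
      At 1: <>q requires q at some successor in {0, 2}.
        q holds at 0, so <>q is true at 1.
      At 1: []r requires r at every successor {0, 2}.
        At 0: r is true.
        At 2: r is true.
      So []r is true at 1.
Satisfying worlds: none.

none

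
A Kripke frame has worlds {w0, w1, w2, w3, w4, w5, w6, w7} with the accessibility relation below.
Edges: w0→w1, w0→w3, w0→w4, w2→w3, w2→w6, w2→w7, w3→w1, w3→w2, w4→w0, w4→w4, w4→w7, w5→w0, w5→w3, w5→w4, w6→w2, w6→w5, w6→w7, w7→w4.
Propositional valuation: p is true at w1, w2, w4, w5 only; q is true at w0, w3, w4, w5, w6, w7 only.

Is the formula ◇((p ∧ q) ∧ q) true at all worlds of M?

Let φ = ◇((p ∧ q) ∧ q). Evaluate φ at each world:
  w0 (successors {w1, w3, w4}): φ is true.
  w1 (successors ∅): φ is false.
  w2 (successors {w3, w6, w7}): φ is false.
  w3 (successors {w1, w2}): φ is false.
  w4 (successors {w0, w4, w7}): φ is true.
  w5 (successors {w0, w3, w4}): φ is true.
  w6 (successors {w2, w5, w7}): φ is true.
  w7 (successors {w4}): φ is true.
Detail at w1 (counterexample):
  At w1: no accessible worlds, so ◇((p ∧ q) ∧ q) is false.

No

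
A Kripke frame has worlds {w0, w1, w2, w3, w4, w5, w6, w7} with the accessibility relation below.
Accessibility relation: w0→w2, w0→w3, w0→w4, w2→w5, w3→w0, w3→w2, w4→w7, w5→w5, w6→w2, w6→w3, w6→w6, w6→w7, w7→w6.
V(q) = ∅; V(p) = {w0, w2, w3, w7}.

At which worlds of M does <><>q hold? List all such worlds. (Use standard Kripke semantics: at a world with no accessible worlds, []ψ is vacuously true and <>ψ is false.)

none

Recall that <>ψ holds at a world iff ψ holds at some accessible world.
Let φ = <><>q. Evaluate φ at each world:
  w0 (successors {w2, w3, w4}): φ is false.
  w1 (successors ∅): φ is false.
  w2 (successors {w5}): φ is false.
  w3 (successors {w0, w2}): φ is false.
  w4 (successors {w7}): φ is false.
  w5 (successors {w5}): φ is false.
  w6 (successors {w2, w3, w6, w7}): φ is false.
  w7 (successors {w6}): φ is false.
For instance, at w5:
  At w5: <><>q requires <>q at some successor in {w5}.
    At w5: <>q is false.
  So <><>q is false at w5.
Satisfying worlds: none.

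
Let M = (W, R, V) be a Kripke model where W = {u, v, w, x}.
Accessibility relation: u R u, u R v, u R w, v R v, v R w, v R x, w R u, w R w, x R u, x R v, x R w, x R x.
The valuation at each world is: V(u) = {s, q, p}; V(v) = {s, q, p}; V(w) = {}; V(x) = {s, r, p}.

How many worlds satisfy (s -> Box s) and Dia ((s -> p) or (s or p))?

1

Let φ = (s -> Box s) and Dia ((s -> p) or (s or p)). Evaluate φ at each world:
  u (successors {u, v, w}): φ is false.
  v (successors {v, w, x}): φ is false.
  w (successors {u, w}): φ is true.
  x (successors {u, v, w, x}): φ is false.
For instance, at u:
  At u: s -> Box s is false, Dia ((s -> p) or (s or p)) is true, so (s -> Box s) and Dia ((s -> p) or (s or p)) is false.
    At u: s is true, Box s is false, so s -> Box s is false.
      At u: Box s requires s at every successor {u, v, w}.
        s fails at w, so Box s is false at u.
    At u: Dia ((s -> p) or (s or p)) requires (s -> p) or (s or p) at some successor in {u, v, w}.
      (s -> p) or (s or p) holds at u, so Dia ((s -> p) or (s or p)) is true at u.
Satisfying worlds: {w}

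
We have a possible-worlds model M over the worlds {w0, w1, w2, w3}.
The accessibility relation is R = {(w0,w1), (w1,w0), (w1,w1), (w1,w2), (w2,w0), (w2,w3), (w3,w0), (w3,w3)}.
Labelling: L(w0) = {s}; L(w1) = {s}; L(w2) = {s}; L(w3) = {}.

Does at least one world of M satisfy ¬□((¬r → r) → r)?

No

Let φ = ¬□((¬r → r) → r). Evaluate φ at each world:
  w0 (successors {w1}): φ is false.
  w1 (successors {w0, w1, w2}): φ is false.
  w2 (successors {w0, w3}): φ is false.
  w3 (successors {w0, w3}): φ is false.
For instance, at w3:
  At w3: □((¬r → r) → r) is true, so ¬□((¬r → r) → r) is false.
    At w3: □((¬r → r) → r) requires (¬r → r) → r at every successor {w0, w3}.
      At w0: (¬r → r) → r is true.
      At w3: (¬r → r) → r is true.
    So □((¬r → r) → r) is true at w3.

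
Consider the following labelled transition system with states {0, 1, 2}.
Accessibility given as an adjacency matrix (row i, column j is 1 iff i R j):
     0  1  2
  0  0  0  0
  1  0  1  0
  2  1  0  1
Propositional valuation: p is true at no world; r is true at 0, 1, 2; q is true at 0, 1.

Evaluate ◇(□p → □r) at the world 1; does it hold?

Yes

At 1: ◇(□p → □r) requires □p → □r at some successor in {1}.
  □p → □r holds at 1, so ◇(□p → □r) is true at 1.
    At 1: □p is false, □r is true, so □p → □r is true.
      At 1: □p requires p at every successor {1}.
        p fails at 1, so □p is false at 1.
      At 1: □r requires r at every successor {1}.
        At 1: r is true.
      So □r is true at 1.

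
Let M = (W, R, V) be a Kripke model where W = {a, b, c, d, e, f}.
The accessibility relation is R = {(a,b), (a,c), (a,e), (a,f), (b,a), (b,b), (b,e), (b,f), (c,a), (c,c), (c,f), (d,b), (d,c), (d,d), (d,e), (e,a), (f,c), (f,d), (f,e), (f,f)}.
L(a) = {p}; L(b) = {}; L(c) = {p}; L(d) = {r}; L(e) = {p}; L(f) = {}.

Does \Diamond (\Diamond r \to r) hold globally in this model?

Let φ = \Diamond (\Diamond r \to r). Evaluate φ at each world:
  a (successors {b, c, e, f}): φ is true.
  b (successors {a, b, e, f}): φ is true.
  c (successors {a, c, f}): φ is true.
  d (successors {b, c, d, e}): φ is true.
  e (successors {a}): φ is true.
  f (successors {c, d, e, f}): φ is true.
For instance, at c:
  At c: \Diamond (\Diamond r \to r) requires \Diamond r \to r at some successor in {a, c, f}.
    \Diamond r \to r holds at a, so \Diamond (\Diamond r \to r) is true at c.
      At a: \Diamond r is false, r is false, so \Diamond r \to r is true.

Yes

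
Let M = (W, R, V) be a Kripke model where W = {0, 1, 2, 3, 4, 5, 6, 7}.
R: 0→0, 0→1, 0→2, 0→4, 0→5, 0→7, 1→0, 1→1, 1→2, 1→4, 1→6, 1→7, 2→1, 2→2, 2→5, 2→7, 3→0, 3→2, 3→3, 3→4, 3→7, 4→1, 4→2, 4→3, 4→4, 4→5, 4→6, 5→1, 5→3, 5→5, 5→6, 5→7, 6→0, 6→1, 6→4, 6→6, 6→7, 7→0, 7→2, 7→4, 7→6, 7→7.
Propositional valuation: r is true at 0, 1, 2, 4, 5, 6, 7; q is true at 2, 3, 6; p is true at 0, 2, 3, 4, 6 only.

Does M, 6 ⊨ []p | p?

Yes

At 6: []p is false, p is true, so []p | p is true.
  At 6: []p requires p at every successor {0, 1, 4, 6, 7}.
    p fails at 1, so []p is false at 6.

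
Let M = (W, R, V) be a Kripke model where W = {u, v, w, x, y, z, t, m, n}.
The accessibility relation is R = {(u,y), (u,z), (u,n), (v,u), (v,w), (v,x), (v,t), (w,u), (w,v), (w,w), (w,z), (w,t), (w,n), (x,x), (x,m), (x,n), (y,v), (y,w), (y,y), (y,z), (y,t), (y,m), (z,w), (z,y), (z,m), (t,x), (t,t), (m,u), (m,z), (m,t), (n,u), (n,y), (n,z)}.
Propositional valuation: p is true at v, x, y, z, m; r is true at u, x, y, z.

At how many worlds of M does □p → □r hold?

Let φ = □p → □r. Evaluate φ at each world:
  u (successors {y, z, n}): φ is true.
  v (successors {u, w, x, t}): φ is true.
  w (successors {u, v, w, z, t, n}): φ is true.
  x (successors {x, m, n}): φ is true.
  y (successors {v, w, y, z, t, m}): φ is true.
  z (successors {w, y, m}): φ is true.
  t (successors {x, t}): φ is true.
  m (successors {u, z, t}): φ is true.
  n (successors {u, y, z}): φ is true.
For instance, at x:
  At x: □p is false, □r is false, so □p → □r is true.
    At x: □p requires p at every successor {x, m, n}.
      p fails at n, so □p is false at x.
    At x: □r requires r at every successor {x, m, n}.
      r fails at m, so □r is false at x.
Satisfying worlds: {u, v, w, x, y, z, t, m, n}

9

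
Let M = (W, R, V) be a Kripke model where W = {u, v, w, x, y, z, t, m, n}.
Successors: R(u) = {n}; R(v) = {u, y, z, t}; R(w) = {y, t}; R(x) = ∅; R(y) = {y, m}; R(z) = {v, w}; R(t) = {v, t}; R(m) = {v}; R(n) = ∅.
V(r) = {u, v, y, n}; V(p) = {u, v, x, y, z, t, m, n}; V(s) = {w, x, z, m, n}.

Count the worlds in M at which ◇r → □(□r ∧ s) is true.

Recall that □ψ holds at a world iff ψ holds at every accessible world, and ◇ψ holds iff ψ holds at some accessible world.
Let φ = ◇r → □(□r ∧ s). Evaluate φ at each world:
  u (successors {n}): φ is true.
  v (successors {u, y, z, t}): φ is false.
  w (successors {y, t}): φ is false.
  x (successors ∅): φ is true.
  y (successors {y, m}): φ is false.
  z (successors {v, w}): φ is false.
  t (successors {v, t}): φ is false.
  m (successors {v}): φ is false.
  n (successors ∅): φ is true.
For instance, at t:
  At t: ◇r is true, □(□r ∧ s) is false, so ◇r → □(□r ∧ s) is false.
    At t: ◇r requires r at some successor in {v, t}.
      r holds at v, so ◇r is true at t.
    At t: □(□r ∧ s) requires □r ∧ s at every successor {v, t}.
      □r ∧ s fails at v, so □(□r ∧ s) is false at t.
Satisfying worlds: {u, x, n}

3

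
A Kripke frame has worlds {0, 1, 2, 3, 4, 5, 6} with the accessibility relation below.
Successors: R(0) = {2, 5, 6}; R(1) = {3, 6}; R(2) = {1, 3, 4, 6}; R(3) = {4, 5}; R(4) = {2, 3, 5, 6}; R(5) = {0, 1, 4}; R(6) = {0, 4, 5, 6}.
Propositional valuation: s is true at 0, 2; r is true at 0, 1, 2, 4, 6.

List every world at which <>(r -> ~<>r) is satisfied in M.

0, 1, 2, 3, 4, 6

Let φ = <>(r -> ~<>r). Evaluate φ at each world:
  0 (successors {2, 5, 6}): φ is true.
  1 (successors {3, 6}): φ is true.
  2 (successors {1, 3, 4, 6}): φ is true.
  3 (successors {4, 5}): φ is true.
  4 (successors {2, 3, 5, 6}): φ is true.
  5 (successors {0, 1, 4}): φ is false.
  6 (successors {0, 4, 5, 6}): φ is true.
For instance, at 3:
  At 3: <>(r -> ~<>r) requires r -> ~<>r at some successor in {4, 5}.
    r -> ~<>r holds at 5, so <>(r -> ~<>r) is true at 3.
      At 5: r is false, ~<>r is false, so r -> ~<>r is true.
Satisfying worlds: {0, 1, 2, 3, 4, 6}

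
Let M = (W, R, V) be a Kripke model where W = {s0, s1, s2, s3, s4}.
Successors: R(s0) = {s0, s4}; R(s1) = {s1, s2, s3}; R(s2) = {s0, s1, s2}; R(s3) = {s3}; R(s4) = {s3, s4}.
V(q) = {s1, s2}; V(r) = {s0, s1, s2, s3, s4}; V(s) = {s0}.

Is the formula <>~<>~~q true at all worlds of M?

Yes

Recall that <>ψ holds at a world iff ψ holds at some accessible world.
Let φ = <>~<>~~q. Evaluate φ at each world:
  s0 (successors {s0, s4}): φ is true.
  s1 (successors {s1, s2, s3}): φ is true.
  s2 (successors {s0, s1, s2}): φ is true.
  s3 (successors {s3}): φ is true.
  s4 (successors {s3, s4}): φ is true.
For instance, at s1:
  At s1: <>~<>~~q requires ~<>~~q at some successor in {s1, s2, s3}.
    ~<>~~q holds at s3, so <>~<>~~q is true at s1.
      At s3: <>~~q is false, so ~<>~~q is true.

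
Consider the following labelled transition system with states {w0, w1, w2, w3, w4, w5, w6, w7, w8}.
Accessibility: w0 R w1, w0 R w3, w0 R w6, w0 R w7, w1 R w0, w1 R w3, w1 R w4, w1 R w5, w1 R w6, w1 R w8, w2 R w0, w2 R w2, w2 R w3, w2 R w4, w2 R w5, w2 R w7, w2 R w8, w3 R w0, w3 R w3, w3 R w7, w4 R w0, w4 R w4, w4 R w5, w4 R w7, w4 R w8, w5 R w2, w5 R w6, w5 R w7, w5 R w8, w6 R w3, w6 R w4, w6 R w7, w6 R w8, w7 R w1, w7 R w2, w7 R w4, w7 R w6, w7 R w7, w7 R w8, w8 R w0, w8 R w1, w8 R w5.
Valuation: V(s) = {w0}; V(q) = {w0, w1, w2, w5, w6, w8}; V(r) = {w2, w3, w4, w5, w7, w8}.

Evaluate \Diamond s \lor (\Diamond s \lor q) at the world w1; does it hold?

Yes

At w1: \Diamond s is true, \Diamond s \lor q is true, so \Diamond s \lor (\Diamond s \lor q) is true.
  At w1: \Diamond s requires s at some successor in {w0, w3, w4, w5, w6, w8}.
    s holds at w0, so \Diamond s is true at w1.
  At w1: \Diamond s is true, q is true, so \Diamond s \lor q is true.
    At w1: \Diamond s requires s at some successor in {w0, w3, w4, w5, w6, w8}.
      s holds at w0, so \Diamond s is true at w1.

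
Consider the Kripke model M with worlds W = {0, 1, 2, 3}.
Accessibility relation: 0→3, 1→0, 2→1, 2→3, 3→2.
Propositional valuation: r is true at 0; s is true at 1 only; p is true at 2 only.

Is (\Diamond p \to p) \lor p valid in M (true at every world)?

No

Let φ = (\Diamond p \to p) \lor p. Evaluate φ at each world:
  0 (successors {3}): φ is true.
  1 (successors {0}): φ is true.
  2 (successors {1, 3}): φ is true.
  3 (successors {2}): φ is false.
Detail at 3 (counterexample):
  At 3: \Diamond p \to p is false, p is false, so (\Diamond p \to p) \lor p is false.
    At 3: \Diamond p is true, p is false, so \Diamond p \to p is false.
      At 3: \Diamond p requires p at some successor in {2}.
        p holds at 2, so \Diamond p is true at 3.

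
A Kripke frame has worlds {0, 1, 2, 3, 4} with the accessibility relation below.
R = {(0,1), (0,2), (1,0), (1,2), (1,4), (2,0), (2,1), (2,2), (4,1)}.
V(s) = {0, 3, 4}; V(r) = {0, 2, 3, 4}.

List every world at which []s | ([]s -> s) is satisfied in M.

0, 1, 2, 3, 4

Let φ = []s | ([]s -> s). Evaluate φ at each world:
  0 (successors {1, 2}): φ is true.
  1 (successors {0, 2, 4}): φ is true.
  2 (successors {0, 1, 2}): φ is true.
  3 (successors ∅): φ is true.
  4 (successors {1}): φ is true.
For instance, at 1:
  At 1: []s is false, []s -> s is true, so []s | ([]s -> s) is true.
    At 1: []s requires s at every successor {0, 2, 4}.
      s fails at 2, so []s is false at 1.
    At 1: []s is false, s is false, so []s -> s is true.
      At 1: []s requires s at every successor {0, 2, 4}.
        s fails at 2, so []s is false at 1.
Satisfying worlds: {0, 1, 2, 3, 4}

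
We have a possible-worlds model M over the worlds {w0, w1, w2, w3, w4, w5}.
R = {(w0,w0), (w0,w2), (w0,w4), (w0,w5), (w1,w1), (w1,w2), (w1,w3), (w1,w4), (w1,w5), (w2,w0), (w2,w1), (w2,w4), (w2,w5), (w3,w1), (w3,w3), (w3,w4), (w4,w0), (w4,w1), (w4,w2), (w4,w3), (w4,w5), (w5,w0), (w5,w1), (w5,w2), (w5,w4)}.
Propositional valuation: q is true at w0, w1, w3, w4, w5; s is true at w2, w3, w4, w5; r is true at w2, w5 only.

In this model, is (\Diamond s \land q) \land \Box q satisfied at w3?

Yes

At w3: \Diamond s \land q is true, \Box q is true, so (\Diamond s \land q) \land \Box q is true.
  At w3: \Diamond s is true, q is true, so \Diamond s \land q is true.
    At w3: \Diamond s requires s at some successor in {w1, w3, w4}.
      s holds at w3, so \Diamond s is true at w3.
  At w3: \Box q requires q at every successor {w1, w3, w4}.
    At w1: q is true.
    At w3: q is true.
    At w4: q is true.
  So \Box q is true at w3.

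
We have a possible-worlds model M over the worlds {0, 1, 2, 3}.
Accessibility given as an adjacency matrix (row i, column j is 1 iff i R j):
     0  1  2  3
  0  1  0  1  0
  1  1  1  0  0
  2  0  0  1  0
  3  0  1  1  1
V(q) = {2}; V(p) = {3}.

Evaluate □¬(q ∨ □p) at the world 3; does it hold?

At 3: □¬(q ∨ □p) requires ¬(q ∨ □p) at every successor {1, 2, 3}.
  ¬(q ∨ □p) fails at 2, so □¬(q ∨ □p) is false at 3.
    At 2: q ∨ □p is true, so ¬(q ∨ □p) is false.
      At 2: q is true, □p is false, so q ∨ □p is true.

No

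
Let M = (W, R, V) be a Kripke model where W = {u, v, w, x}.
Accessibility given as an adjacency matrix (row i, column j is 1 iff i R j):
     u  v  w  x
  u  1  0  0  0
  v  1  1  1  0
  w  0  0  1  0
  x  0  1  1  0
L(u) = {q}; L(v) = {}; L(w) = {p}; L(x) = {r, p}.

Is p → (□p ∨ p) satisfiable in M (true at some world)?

Let φ = p → (□p ∨ p). Evaluate φ at each world:
  u (successors {u}): φ is true.
  v (successors {u, v, w}): φ is true.
  w (successors {w}): φ is true.
  x (successors {v, w}): φ is true.
Detail at u (witness):
  At u: p is false, □p ∨ p is false, so p → (□p ∨ p) is true.
    At u: □p is false, p is false, so □p ∨ p is false.
      At u: □p requires p at every successor {u}.
        p fails at u, so □p is false at u.

Yes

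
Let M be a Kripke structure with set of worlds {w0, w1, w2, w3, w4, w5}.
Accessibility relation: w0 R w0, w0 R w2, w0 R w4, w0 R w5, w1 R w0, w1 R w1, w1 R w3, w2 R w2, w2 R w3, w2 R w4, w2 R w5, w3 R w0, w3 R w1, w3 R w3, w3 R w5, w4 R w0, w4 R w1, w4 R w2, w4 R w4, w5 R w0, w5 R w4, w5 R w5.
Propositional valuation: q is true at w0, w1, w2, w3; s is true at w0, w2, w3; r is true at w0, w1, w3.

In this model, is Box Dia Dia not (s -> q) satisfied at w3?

Recall that Box ψ holds at a world iff ψ holds at every accessible world, and Dia ψ holds iff ψ holds at some accessible world.
At w3: Box Dia Dia not (s -> q) requires Dia Dia not (s -> q) at every successor {w0, w1, w3, w5}.
  Dia Dia not (s -> q) fails at w0, so Box Dia Dia not (s -> q) is false at w3.
    At w0: Dia Dia not (s -> q) requires Dia not (s -> q) at some successor in {w0, w2, w4, w5}.
      At w0: Dia not (s -> q) is false.
      At w2: Dia not (s -> q) is false.
      At w4: Dia not (s -> q) is false.
      At w5: Dia not (s -> q) is false.
    So Dia Dia not (s -> q) is false at w0.

No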